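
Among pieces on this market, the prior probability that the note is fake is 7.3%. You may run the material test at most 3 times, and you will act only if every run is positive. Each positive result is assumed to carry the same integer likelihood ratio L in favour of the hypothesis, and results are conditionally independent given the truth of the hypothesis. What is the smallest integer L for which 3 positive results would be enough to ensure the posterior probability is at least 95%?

7

Prior odds = 0.073/0.927 = 73/927.
Target odds = 0.95/0.05 = 19.
Need L³ ≥ 19 ÷ (73/927) = 17613/73.
6³ = 216 < 17613/73 ≤ 343 = 7³, so L = 7.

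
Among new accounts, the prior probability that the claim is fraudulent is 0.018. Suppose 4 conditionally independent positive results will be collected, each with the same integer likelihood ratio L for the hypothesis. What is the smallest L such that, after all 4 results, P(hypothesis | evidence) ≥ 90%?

Prior odds = 0.018/0.982 = 9/491.
Target odds = 0.9/0.1 = 9.
Need L⁴ ≥ 9 ÷ (9/491) = 491.
4⁴ = 256 < 491 ≤ 625 = 5⁴, so L = 5.

5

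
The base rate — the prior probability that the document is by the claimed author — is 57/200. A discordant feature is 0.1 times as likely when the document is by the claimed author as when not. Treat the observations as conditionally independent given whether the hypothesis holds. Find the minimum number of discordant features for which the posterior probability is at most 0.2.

Prior odds = 0.285/0.715 = 57/143.
Likelihood ratio per discordant feature = 0.1.
Target odds: 0.2 ÷ 0.8 = 0.25.
Require 0.1ⁿ ≤ 0.25 ÷ (57/143) = 143/228.
0.1¹ = 0.1, which is already at or below the required 143/228; so n = 1.

1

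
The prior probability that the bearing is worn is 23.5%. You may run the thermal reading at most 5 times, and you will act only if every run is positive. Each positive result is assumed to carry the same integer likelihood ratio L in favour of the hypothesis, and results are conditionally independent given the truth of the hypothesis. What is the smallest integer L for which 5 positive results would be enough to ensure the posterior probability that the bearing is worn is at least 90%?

2

Prior odds = 0.235/0.765 = 47/153.
Target odds = 0.9/0.1 = 9.
Need L⁵ ≥ 9 ÷ (47/153) = 1377/47.
1⁵ = 1 < 1377/47 ≤ 32 = 2⁵, so L = 2.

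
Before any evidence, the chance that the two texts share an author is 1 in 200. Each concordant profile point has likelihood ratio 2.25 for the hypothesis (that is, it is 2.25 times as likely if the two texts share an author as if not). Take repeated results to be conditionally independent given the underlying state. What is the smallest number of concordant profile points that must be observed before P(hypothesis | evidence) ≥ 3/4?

Prior odds = 0.005/0.995 = 1/199.
Likelihood ratio per concordant profile point = 2.25.
Target posterior odds = 0.75/0.25 = 3.
Need (1/199) × 2.25ⁿ ≥ 3, i.e. 2.25ⁿ ≥ 597.
2.25⁷ = 4782969/16384 falls short of 597 but 2.25⁸ = 43046721/65536 reaches it, so n = 8.

8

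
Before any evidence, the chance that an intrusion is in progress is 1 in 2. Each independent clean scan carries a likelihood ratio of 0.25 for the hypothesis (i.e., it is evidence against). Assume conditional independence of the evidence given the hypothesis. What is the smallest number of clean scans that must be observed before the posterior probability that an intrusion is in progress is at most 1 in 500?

5

Prior odds: 0.5 ÷ 0.5 = 1.
Likelihood ratio per clean scan = 0.25.
Target posterior odds = 0.002/0.998 = 1/499.
Require 0.25ⁿ ≤ 1/499 ÷ 1 = 1/499.
0.25⁴ = 0.00390625 is still above 1/499 but 0.25⁵ = 1/1024 is at or below it, so n = 5.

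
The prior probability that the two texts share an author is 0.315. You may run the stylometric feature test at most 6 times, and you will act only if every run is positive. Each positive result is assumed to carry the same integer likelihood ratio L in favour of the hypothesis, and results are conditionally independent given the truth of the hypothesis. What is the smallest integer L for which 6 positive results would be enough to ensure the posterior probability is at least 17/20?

Prior odds = 0.315/0.685 = 63/137.
Target odds = 0.85/0.15 = 17/3.
Need L⁶ ≥ 17/3 ÷ (63/137) = 2329/189.
1⁶ = 1 < 2329/189 ≤ 64 = 2⁶, so L = 2.

2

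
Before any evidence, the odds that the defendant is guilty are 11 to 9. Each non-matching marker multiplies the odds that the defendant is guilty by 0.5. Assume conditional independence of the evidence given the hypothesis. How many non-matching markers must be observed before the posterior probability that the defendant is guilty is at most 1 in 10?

4

Prior odds = 11/9.
Likelihood ratio per non-matching marker = 0.5.
Target odds: 0.1 ÷ 0.9 = 1/9.
Require 0.5ⁿ ≤ 1/9 ÷ (11/9) = 1/11.
0.5³ = 0.125 is still above 1/11 but 0.5⁴ = 0.0625 is at or below it, so n = 4.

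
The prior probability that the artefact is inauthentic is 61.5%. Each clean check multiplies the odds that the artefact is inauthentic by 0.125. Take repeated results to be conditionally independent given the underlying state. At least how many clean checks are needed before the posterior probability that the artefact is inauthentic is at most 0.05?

2

Prior odds = 0.615/0.385 = 123/77.
Likelihood ratio per clean check = 0.125.
Target posterior odds = 0.05/0.95 = 1/19.
Require 0.125ⁿ ≤ 1/19 ÷ (123/77) = 77/2337.
0.125¹ = 0.125 is still above 77/2337 but 0.125² = 0.015625 is at or below it, so n = 2.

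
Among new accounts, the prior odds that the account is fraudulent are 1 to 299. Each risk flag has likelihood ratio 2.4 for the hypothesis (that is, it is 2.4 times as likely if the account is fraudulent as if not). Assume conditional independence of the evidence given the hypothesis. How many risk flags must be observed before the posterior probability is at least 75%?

Prior odds = 1/299.
Likelihood ratio per risk flag = 2.4.
Target odds: 0.75 ÷ 0.25 = 3.
Need (1/299) × 2.4ⁿ ≥ 3, i.e. 2.4ⁿ ≥ 897.
2.4⁷ = 35831808/78125 falls short of 897 but 2.4⁸ = 429981696/390625 reaches it, so n = 8.

8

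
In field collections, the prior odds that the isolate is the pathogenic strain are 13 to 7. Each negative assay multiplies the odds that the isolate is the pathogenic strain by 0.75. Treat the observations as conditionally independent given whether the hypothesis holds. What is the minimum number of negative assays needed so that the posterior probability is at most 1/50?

16

Prior odds = 13/7.
Likelihood ratio per negative assay = 0.75.
Target posterior odds = 0.02/0.98 = 1/49.
Need (13/7) × 0.75ⁿ ≤ 1/49, i.e. 0.75ⁿ ≤ 1/91.
0.75¹⁵ ≈0.0133635 is still above 1/91 but 0.75¹⁶ ≈0.0100226 is at or below it, so n = 16.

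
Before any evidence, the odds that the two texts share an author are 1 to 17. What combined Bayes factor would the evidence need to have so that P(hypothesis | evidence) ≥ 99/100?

Prior odds = 1/17.
Target odds = 0.99/0.01 = 99.
Required Bayes factor = 99 ÷ (1/17) = 1683.

1683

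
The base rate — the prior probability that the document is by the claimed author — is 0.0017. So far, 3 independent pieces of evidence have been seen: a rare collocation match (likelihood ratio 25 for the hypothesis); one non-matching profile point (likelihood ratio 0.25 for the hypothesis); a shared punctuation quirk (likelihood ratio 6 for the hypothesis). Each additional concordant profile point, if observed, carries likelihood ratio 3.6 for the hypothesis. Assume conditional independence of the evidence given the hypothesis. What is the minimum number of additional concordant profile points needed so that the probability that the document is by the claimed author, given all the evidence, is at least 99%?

6

Prior odds = 0.0017/0.9983 = 17/9983.
Combined Bayes factor of the evidence already in hand = 25 × 0.25 × 6 = 37.5.
Odds after that evidence = (17/9983) × 37.5 = 1275/19966.
Target odds = 0.99/0.01 = 99.
Need 3.6ⁿ ≥ 99 ÷ (1275/19966) = 658878/425.
3.6⁵ = 604.66176 falls short of 658878/425 but 3.6⁶ = 34012224/15625 reaches it, so n = 6.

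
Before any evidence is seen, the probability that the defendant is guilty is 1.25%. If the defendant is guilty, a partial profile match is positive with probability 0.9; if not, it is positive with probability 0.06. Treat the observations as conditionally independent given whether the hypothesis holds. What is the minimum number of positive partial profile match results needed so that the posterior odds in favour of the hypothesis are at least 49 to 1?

4

Prior odds = 0.0125/0.9875 = 1/79.
Likelihood ratio of a positive = 0.9/0.06 = 15.
Target odds = 49.
Require 15ⁿ ≥ 49 ÷ (1/79) = 3871.
15³ = 3375 falls short of 3871 but 15⁴ = 50625 reaches it, so n = 4.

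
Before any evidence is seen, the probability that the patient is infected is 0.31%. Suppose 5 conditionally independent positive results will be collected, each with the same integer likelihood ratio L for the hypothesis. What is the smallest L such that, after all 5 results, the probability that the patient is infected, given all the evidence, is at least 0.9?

5

Prior odds = 0.0031/0.9969 = 31/9969.
Target odds = 0.9/0.1 = 9.
Need L⁵ ≥ 9 ÷ (31/9969) = 89721/31.
4⁵ = 1024 < 89721/31 ≤ 3125 = 5⁵, so L = 5.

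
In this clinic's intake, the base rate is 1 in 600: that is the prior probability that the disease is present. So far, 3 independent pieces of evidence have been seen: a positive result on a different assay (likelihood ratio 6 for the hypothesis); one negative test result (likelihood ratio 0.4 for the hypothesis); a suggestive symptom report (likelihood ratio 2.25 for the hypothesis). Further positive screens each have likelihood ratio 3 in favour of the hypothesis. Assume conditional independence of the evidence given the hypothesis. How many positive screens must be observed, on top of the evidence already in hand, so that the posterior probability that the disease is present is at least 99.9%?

Prior odds = (1/600)/(599/600) = 1/599.
Combined Bayes factor of the evidence already in hand = 6 × 0.4 × 2.25 = 5.4.
Odds after that evidence = (1/599) × 5.4 = 27/2995.
Target odds = 0.999/0.001 = 999.
Need 3ⁿ ≥ 999 ÷ (27/2995) = 110815.
3¹⁰ = 59049 falls short of 110815 but 3¹¹ = 177147 reaches it, so n = 11.

11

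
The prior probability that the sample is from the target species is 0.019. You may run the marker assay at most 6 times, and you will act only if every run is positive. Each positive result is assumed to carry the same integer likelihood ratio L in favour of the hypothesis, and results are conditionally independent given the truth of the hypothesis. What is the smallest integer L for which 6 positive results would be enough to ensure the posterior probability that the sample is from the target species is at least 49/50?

4

Prior odds = 0.019/0.981 = 19/981.
Target odds = 0.98/0.02 = 49.
Need L⁶ ≥ 49 ÷ (19/981) = 48069/19.
3⁶ = 729 < 48069/19 ≤ 4096 = 4⁶, so L = 4.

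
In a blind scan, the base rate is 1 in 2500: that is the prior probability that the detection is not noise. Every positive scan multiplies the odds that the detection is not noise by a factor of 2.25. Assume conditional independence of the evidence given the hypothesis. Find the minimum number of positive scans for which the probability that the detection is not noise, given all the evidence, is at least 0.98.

Prior odds: 0.0004 ÷ 0.9996 = 1/2499.
Likelihood ratio per positive scan = 2.25.
Target posterior odds = 0.98/0.02 = 49.
Need (1/2499) × 2.25ⁿ ≥ 49, i.e. 2.25ⁿ ≥ 122451.
2.25¹⁴ ≈85222.7 falls short of 122451 but 2.25¹⁵ ≈191751 reaches it, so n = 15.

15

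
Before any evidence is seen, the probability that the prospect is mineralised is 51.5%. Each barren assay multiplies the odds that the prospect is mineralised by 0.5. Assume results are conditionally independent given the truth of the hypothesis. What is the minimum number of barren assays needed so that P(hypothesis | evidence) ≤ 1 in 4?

Prior odds = 0.515/0.485 = 103/97.
Likelihood ratio per barren assay = 0.5.
Target posterior odds = 0.25/0.75 = 1/3.
Require 0.5ⁿ ≤ 1/3 ÷ (103/97) = 97/309.
0.5¹ = 0.5 is still above 97/309 but 0.5² = 0.25 is at or below it, so n = 2.

2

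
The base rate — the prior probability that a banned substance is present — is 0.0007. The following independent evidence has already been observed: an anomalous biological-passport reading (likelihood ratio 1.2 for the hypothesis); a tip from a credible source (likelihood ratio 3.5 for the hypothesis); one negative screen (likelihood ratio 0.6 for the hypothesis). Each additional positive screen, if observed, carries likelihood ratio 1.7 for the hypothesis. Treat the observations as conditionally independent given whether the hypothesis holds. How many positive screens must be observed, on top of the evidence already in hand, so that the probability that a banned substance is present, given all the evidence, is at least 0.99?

Prior odds = 0.0007/0.9993 = 7/9993.
Combined Bayes factor of the evidence already in hand = 1.2 × 3.5 × 0.6 = 2.52.
Odds after that evidence = (7/9993) × 2.52 = 147/83275.
Target odds = 0.99/0.01 = 99.
Need 1.7ⁿ ≥ 99 ÷ (147/83275) = 2748075/49.
1.7²⁰ ≈40642.3 falls short of 2748075/49 but 1.7²¹ ≈69091.9 reaches it, so n = 21.

21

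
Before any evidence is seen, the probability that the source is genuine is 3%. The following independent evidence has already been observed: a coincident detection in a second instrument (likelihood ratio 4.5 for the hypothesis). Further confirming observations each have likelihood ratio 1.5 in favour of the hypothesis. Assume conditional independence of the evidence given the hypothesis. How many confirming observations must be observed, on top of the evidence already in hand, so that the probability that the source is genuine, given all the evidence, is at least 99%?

Prior odds = 0.03/0.97 = 3/97.
Bayes factor of the evidence already in hand = 4.5.
Odds after that evidence = (3/97) × 4.5 = 27/194.
Target odds = 0.99/0.01 = 99.
Need 1.5ⁿ ≥ 99 ÷ (27/194) = 2134/3.
1.5¹⁶ = 43046721/65536 falls short of 2134/3 but 1.5¹⁷ = 129140163/131072 reaches it, so n = 17.

17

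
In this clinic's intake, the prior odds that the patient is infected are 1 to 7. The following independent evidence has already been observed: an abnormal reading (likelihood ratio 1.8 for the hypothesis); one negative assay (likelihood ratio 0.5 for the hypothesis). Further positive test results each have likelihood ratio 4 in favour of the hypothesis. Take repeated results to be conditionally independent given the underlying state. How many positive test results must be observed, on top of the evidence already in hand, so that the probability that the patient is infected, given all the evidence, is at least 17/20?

3

Prior odds = 1/7.
Combined Bayes factor of the evidence already in hand = 1.8 × 0.5 = 0.9.
Odds after that evidence = (1/7) × 0.9 = 9/70.
Target odds = 0.85/0.15 = 17/3.
Need 4ⁿ ≥ 17/3 ÷ (9/70) = 1190/27.
4² = 16 falls short of 1190/27 but 4³ = 64 reaches it, so n = 3.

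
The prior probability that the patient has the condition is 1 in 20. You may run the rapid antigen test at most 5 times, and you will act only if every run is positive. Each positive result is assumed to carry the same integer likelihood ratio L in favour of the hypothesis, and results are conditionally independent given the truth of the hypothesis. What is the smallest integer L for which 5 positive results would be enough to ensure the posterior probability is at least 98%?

Prior odds = 0.05/0.95 = 1/19.
Target odds = 0.98/0.02 = 49.
Need L⁵ ≥ 49 ÷ (1/19) = 931.
3⁵ = 243 < 931 ≤ 1024 = 4⁵, so L = 4.

4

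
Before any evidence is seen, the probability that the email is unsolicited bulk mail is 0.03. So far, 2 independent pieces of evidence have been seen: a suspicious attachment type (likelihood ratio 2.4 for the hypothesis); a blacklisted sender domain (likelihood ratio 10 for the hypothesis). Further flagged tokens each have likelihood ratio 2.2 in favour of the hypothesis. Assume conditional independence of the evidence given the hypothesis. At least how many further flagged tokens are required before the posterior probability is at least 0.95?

5

Prior odds = 0.03/0.97 = 3/97.
Combined Bayes factor of the evidence already in hand = 2.4 × 10 = 24.
Odds after that evidence = (3/97) × 24 = 72/97.
Target odds = 0.95/0.05 = 19.
Need 2.2ⁿ ≥ 19 ÷ (72/97) = 1843/72.
2.2⁴ = 23.4256 falls short of 1843/72 but 2.2⁵ = 51.53632 reaches it, so n = 5.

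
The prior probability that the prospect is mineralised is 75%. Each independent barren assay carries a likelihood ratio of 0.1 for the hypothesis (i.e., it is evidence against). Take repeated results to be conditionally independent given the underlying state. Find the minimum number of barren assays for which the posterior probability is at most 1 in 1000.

4

Prior odds = 0.75/0.25 = 3.
Likelihood ratio per barren assay = 0.1.
Target posterior odds = 0.001/0.999 = 1/999.
Need 3 × 0.1ⁿ ≤ 1/999, i.e. 0.1ⁿ ≤ 1/2997.
0.1³ = 0.001 is still above 1/2997 but 0.1⁴ = 0.0001 is at or below it, so n = 4.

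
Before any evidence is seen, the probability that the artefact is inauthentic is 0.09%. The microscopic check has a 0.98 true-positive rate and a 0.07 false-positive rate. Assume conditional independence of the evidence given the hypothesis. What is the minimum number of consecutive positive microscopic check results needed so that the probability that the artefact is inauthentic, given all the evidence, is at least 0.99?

Prior odds = 0.0009/0.9991 = 9/9991.
Likelihood ratio of a positive result = 0.98/0.07 = 14.
Target odds: 0.99 ÷ 0.01 = 99.
Need (9/9991) × 14ⁿ ≥ 99, i.e. 14ⁿ ≥ 109901.
14⁴ = 38416 falls short of 109901 but 14⁵ = 537824 reaches it, so n = 5.

5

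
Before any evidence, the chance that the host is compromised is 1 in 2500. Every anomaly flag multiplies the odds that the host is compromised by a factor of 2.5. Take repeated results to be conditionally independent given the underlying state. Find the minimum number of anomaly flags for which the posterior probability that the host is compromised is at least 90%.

11

Prior odds = 0.0004/0.9996 = 1/2499.
Likelihood ratio per anomaly flag = 2.5.
Target odds: 0.9 ÷ 0.1 = 9.
Need (1/2499) × 2.5ⁿ ≥ 9, i.e. 2.5ⁿ ≥ 22491.
2.5¹⁰ = 9765625/1024 falls short of 22491 but 2.5¹¹ = 48828125/2048 reaches it, so n = 11.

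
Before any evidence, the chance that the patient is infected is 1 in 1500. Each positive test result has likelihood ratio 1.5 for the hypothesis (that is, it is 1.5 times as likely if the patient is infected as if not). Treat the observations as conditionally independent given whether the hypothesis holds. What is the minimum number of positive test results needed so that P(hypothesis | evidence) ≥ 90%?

24

Prior odds = (1/1500)/(1499/1500) = 1/1499.
Likelihood ratio per positive test result = 1.5.
Target odds: 0.9 ÷ 0.1 = 9.
Require 1.5ⁿ ≥ 9 ÷ (1/1499) = 13491.
1.5²³ ≈11222.7 falls short of 13491 but 1.5²⁴ ≈16834.1 reaches it, so n = 24.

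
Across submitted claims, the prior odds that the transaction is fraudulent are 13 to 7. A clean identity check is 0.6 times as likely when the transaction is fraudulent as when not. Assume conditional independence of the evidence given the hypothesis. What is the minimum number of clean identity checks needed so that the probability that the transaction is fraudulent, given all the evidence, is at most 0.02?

Prior odds = 13/7.
Likelihood ratio per clean identity check = 0.6.
Target posterior odds = 0.02/0.98 = 1/49.
Require 0.6ⁿ ≤ 1/49 ÷ (13/7) = 1/91.
0.6⁸ = 6561/390625 is still above 1/91 but 0.6⁹ = 19683/1953125 is at or below it, so n = 9.

9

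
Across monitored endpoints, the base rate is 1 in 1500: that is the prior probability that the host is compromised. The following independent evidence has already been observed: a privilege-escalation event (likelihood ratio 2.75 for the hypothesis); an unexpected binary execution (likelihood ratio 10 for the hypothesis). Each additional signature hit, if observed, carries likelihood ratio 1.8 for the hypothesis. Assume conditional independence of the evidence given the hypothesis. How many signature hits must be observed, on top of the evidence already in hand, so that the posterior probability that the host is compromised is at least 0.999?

Prior odds = (1/1500)/(1499/1500) = 1/1499.
Combined Bayes factor of the evidence already in hand = 2.75 × 10 = 27.5.
Odds after that evidence = (1/1499) × 27.5 = 55/2998.
Target odds = 0.999/0.001 = 999.
Need 1.8ⁿ ≥ 999 ÷ (55/2998) = 2995002/55.
1.8¹⁸ ≈39346.4 falls short of 2995002/55 but 1.8¹⁹ ≈70823.5 reaches it, so n = 19.

19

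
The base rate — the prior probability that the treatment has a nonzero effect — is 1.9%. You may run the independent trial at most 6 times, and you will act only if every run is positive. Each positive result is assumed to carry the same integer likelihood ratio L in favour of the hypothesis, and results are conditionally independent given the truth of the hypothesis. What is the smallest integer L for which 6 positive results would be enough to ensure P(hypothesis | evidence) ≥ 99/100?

5

Prior odds = 0.019/0.981 = 19/981.
Target odds = 0.99/0.01 = 99.
Need L⁶ ≥ 99 ÷ (19/981) = 97119/19.
4⁶ = 4096 < 97119/19 ≤ 15625 = 5⁶, so L = 5.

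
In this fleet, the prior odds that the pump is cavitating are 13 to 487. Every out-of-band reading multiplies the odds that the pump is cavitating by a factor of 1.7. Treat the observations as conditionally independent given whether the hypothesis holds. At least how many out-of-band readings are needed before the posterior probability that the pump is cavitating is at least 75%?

Prior odds = 13/487.
Likelihood ratio per out-of-band reading = 1.7.
Target posterior odds = 0.75/0.25 = 3.
Require 1.7ⁿ ≥ 3 ÷ (13/487) = 1461/13.
1.7⁸ ≈69.7576 falls short of 1461/13 but 1.7⁹ ≈118.588 reaches it, so n = 9.

9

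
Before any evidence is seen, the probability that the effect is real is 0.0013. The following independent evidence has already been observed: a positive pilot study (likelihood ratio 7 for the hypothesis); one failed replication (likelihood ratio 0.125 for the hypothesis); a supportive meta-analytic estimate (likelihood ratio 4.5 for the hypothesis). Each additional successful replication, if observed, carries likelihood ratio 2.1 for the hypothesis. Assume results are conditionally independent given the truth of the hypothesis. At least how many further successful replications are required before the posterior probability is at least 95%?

12

Prior odds = 0.0013/0.9987 = 13/9987.
Combined Bayes factor of the evidence already in hand = 7 × 0.125 × 4.5 = 3.9375.
Odds after that evidence = (13/9987) × 3.9375 = 273/53264.
Target odds = 0.95/0.05 = 19.
Need 2.1ⁿ ≥ 19 ÷ (273/53264) = 1012016/273.
2.1¹¹ ≈3502.78 falls short of 1012016/273 but 2.1¹² ≈7355.83 reaches it, so n = 12.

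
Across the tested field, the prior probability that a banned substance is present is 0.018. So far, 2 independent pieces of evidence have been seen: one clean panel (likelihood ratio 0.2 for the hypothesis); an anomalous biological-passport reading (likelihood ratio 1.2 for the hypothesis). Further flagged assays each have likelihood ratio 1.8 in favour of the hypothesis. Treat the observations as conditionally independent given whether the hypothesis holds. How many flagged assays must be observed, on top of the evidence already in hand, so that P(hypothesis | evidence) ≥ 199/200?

Prior odds = 0.018/0.982 = 9/491.
Combined Bayes factor of the evidence already in hand = 0.2 × 1.2 = 0.24.
Odds after that evidence = (9/491) × 0.24 = 54/12275.
Target odds = 0.995/0.005 = 199.
Need 1.8ⁿ ≥ 199 ÷ (54/12275) = 2442725/54.
1.8¹⁸ ≈39346.4 falls short of 2442725/54 but 1.8¹⁹ ≈70823.5 reaches it, so n = 19.

19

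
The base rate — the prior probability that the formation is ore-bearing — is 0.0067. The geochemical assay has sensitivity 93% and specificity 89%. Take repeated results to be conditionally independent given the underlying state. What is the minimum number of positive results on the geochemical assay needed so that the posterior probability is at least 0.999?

Prior odds: 0.0067 ÷ 0.9933 = 67/9933.
False-positive rate = 1 − 0.89 = 0.11; likelihood ratio of a positive = 0.93/0.11 = 93/11.
Target odds: 0.999 ÷ 0.001 = 999.
Need (67/9933) × (93/11)ⁿ ≥ 999, i.e. (93/11)ⁿ ≥ 9923067/67.
(93/11)⁵ ≈43196.8 falls short of 9923067/67 but (93/11)⁶ ≈365209 reaches it, so n = 6.

6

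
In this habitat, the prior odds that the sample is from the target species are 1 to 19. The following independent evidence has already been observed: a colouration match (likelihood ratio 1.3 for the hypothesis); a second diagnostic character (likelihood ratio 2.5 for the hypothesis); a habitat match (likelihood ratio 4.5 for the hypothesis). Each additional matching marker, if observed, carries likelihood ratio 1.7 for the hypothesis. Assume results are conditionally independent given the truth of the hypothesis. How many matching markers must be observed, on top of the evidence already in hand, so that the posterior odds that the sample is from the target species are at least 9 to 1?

5

Prior odds = 1/19.
Combined Bayes factor of the evidence already in hand = 1.3 × 2.5 × 4.5 = 14.625.
Odds after that evidence = (1/19) × 14.625 = 117/152.
Target odds = 9.
Need 1.7ⁿ ≥ 9 ÷ (117/152) = 152/13.
1.7⁴ = 8.3521 falls short of 152/13 but 1.7⁵ = 1419857/100000 reaches it, so n = 5.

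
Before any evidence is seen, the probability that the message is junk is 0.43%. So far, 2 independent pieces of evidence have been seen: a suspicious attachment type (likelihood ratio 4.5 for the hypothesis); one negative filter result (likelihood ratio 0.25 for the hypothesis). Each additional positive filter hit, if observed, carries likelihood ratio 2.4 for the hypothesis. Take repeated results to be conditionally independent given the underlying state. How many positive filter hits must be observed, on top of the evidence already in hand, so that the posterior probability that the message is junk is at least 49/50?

11

Prior odds = 0.0043/0.9957 = 43/9957.
Combined Bayes factor of the evidence already in hand = 4.5 × 0.25 = 1.125.
Odds after that evidence = (43/9957) × 1.125 = 129/26552.
Target odds = 0.98/0.02 = 49.
Need 2.4ⁿ ≥ 49 ÷ (129/26552) = 1301048/129.
2.4¹⁰ ≈6340.34 falls short of 1301048/129 but 2.4¹¹ ≈15216.8 reaches it, so n = 11.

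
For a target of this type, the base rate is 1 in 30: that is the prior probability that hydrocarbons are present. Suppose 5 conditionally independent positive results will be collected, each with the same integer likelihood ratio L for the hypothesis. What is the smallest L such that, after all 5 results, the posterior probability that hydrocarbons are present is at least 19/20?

4

Prior odds = (1/30)/(29/30) = 1/29.
Target odds = 0.95/0.05 = 19.
Need L⁵ ≥ 19 ÷ (1/29) = 551.
3⁵ = 243 < 551 ≤ 1024 = 4⁵, so L = 4.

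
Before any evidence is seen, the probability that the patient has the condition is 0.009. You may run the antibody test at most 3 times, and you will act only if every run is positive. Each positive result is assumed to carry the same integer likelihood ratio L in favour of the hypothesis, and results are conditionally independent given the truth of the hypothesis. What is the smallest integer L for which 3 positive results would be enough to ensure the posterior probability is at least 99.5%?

Prior odds = 0.009/0.991 = 9/991.
Target odds = 0.995/0.005 = 199.
Need L³ ≥ 199 ÷ (9/991) = 197209/9.
27³ = 19683 < 197209/9 ≤ 21952 = 28³, so L = 28.

28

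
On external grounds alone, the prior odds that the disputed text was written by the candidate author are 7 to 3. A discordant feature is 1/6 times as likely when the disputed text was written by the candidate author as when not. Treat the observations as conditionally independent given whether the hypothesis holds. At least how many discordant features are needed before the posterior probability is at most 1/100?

4

Prior odds = 7/3.
Likelihood ratio per discordant feature = 1/6.
Target posterior odds = 0.01/0.99 = 1/99.
Require (1/6)ⁿ ≤ 1/99 ÷ (7/3) = 1/231.
(1/6)³ = 1/216 is still above 1/231 but (1/6)⁴ = 1/1296 is at or below it, so n = 4.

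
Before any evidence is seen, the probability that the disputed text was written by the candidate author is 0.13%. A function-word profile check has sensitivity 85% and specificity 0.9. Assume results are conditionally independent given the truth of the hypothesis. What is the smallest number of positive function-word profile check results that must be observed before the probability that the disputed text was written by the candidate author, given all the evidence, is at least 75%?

4

Prior odds = 0.0013/0.9987 = 13/9987.
False-positive rate = 1 − 0.9 = 0.1; likelihood ratio of a positive = 0.85/0.1 = 8.5.
Target posterior odds = 0.75/0.25 = 3.
Require 8.5ⁿ ≥ 3 ÷ (13/9987) = 29961/13.
8.5³ = 614.125 falls short of 29961/13 but 8.5⁴ = 5220.0625 reaches it, so n = 4.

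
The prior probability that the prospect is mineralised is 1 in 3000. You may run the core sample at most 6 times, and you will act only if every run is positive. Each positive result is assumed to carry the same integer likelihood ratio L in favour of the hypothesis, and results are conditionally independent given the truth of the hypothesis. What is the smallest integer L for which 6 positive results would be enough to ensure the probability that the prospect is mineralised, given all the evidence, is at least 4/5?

5

Prior odds = (1/3000)/(2999/3000) = 1/2999.
Target odds = 0.8/0.2 = 4.
Need L⁶ ≥ 4 ÷ (1/2999) = 11996.
4⁶ = 4096 < 11996 ≤ 15625 = 5⁶, so L = 5.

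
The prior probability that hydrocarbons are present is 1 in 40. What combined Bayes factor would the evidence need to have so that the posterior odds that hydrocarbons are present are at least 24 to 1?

Prior odds = 0.025/0.975 = 1/39.
Target odds = 24.
Required Bayes factor = 24 ÷ (1/39) = 936.

936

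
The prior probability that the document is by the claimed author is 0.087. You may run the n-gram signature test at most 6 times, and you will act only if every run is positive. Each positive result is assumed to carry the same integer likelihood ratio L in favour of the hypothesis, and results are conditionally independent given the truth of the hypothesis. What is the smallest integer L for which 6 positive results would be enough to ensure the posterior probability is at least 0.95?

3

Prior odds = 0.087/0.913 = 87/913.
Target odds = 0.95/0.05 = 19.
Need L⁶ ≥ 19 ÷ (87/913) = 17347/87.
2⁶ = 64 < 17347/87 ≤ 729 = 3⁶, so L = 3.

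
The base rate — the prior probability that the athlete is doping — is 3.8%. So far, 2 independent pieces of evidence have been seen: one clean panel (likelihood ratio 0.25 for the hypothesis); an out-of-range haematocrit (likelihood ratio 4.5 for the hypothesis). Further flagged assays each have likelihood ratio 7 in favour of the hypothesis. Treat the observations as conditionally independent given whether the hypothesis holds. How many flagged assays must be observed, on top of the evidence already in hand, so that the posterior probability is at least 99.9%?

6

Prior odds = 0.038/0.962 = 19/481.
Combined Bayes factor of the evidence already in hand = 0.25 × 4.5 = 1.125.
Odds after that evidence = (19/481) × 1.125 = 171/3848.
Target odds = 0.999/0.001 = 999.
Need 7ⁿ ≥ 999 ÷ (171/3848) = 427128/19.
7⁵ = 16807 falls short of 427128/19 but 7⁶ = 117649 reaches it, so n = 6.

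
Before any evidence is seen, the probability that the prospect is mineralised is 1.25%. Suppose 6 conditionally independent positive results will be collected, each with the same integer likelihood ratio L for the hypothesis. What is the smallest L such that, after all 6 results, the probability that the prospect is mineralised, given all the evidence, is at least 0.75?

Prior odds = 0.0125/0.9875 = 1/79.
Target odds = 0.75/0.25 = 3.
Need L⁶ ≥ 3 ÷ (1/79) = 237.
2⁶ = 64 < 237 ≤ 729 = 3⁶, so L = 3.

3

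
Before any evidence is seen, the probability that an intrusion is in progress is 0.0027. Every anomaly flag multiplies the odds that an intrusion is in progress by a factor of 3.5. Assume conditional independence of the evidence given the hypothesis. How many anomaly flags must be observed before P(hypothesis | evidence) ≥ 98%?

8

Prior odds = 0.0027/0.9973 = 27/9973.
Likelihood ratio per anomaly flag = 3.5.
Target odds: 0.98 ÷ 0.02 = 49.
Require 3.5ⁿ ≥ 49 ÷ (27/9973) = 488677/27.
3.5⁷ = 823543/128 falls short of 488677/27 but 3.5⁸ = 5764801/256 reaches it, so n = 8.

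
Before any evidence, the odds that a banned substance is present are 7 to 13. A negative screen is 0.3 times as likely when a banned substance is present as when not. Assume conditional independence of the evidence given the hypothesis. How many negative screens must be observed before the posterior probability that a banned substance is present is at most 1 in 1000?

Prior odds = 7/13.
Likelihood ratio per negative screen = 0.3.
Target posterior odds = 0.001/0.999 = 1/999.
Require 0.3ⁿ ≤ 1/999 ÷ (7/13) = 13/6993.
0.3⁵ = 243/100000 is still above 13/6993 but 0.3⁶ = 729/1000000 is at or below it, so n = 6.

6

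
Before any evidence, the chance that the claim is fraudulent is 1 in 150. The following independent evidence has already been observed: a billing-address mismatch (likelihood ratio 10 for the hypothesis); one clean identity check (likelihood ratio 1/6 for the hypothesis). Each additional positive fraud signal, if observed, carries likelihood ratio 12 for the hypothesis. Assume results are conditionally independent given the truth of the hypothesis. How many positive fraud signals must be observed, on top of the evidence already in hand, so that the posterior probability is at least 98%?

4

Prior odds = (1/150)/(149/150) = 1/149.
Combined Bayes factor of the evidence already in hand = 10 × (1/6) = 5/3.
Odds after that evidence = (1/149) × 5/3 = 5/447.
Target odds = 0.98/0.02 = 49.
Need 12ⁿ ≥ 49 ÷ (5/447) = 4380.6.
12³ = 1728 falls short of 4380.6 but 12⁴ = 20736 reaches it, so n = 4.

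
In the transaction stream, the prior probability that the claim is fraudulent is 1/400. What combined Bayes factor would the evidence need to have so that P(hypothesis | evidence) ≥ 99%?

Prior odds = 0.0025/0.9975 = 1/399.
Target odds = 0.99/0.01 = 99.
Required Bayes factor = 99 ÷ (1/399) = 39501.

39501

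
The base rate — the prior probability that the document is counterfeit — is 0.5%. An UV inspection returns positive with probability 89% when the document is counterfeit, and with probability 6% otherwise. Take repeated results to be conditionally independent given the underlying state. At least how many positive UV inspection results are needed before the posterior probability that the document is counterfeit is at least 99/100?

4

Prior odds: 0.005 ÷ 0.995 = 1/199.
Likelihood ratio of a positive result = 0.89/0.06 = 89/6.
Target posterior odds = 0.99/0.01 = 99.
Need (1/199) × (89/6)ⁿ ≥ 99, i.e. (89/6)ⁿ ≥ 19701.
(89/6)³ = 704969/216 falls short of 19701 but (89/6)⁴ = 62742241/1296 reaches it, so n = 4.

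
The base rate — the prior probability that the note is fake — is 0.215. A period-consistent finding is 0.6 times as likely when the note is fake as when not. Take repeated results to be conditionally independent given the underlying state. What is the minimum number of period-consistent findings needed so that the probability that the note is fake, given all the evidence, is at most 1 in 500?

Prior odds: 0.215 ÷ 0.785 = 43/157.
Likelihood ratio per period-consistent finding = 0.6.
Target odds: 0.002 ÷ 0.998 = 1/499.
Need (43/157) × 0.6ⁿ ≤ 1/499, i.e. 0.6ⁿ ≤ 157/21457.
0.6⁹ = 19683/1953125 is still above 157/21457 but 0.6¹⁰ = 59049/9765625 is at or below it, so n = 10.

10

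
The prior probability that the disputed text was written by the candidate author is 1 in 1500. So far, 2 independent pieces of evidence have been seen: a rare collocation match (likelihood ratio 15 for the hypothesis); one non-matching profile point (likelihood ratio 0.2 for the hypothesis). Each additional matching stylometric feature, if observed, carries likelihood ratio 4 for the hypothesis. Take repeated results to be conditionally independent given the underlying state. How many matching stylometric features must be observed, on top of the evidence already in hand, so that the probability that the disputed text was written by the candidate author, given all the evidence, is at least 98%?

Prior odds = (1/1500)/(1499/1500) = 1/1499.
Combined Bayes factor of the evidence already in hand = 15 × 0.2 = 3.
Odds after that evidence = (1/1499) × 3 = 3/1499.
Target odds = 0.98/0.02 = 49.
Need 4ⁿ ≥ 49 ÷ (3/1499) = 73451/3.
4⁷ = 16384 falls short of 73451/3 but 4⁸ = 65536 reaches it, so n = 8.

8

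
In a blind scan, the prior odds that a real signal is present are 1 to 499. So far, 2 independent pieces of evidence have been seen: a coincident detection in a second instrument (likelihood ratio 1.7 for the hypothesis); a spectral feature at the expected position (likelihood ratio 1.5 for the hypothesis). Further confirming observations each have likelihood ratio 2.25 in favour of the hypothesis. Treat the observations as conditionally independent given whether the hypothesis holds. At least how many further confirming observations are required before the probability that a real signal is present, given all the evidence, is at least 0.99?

13

Prior odds = 1/499.
Combined Bayes factor of the evidence already in hand = 1.7 × 1.5 = 2.55.
Odds after that evidence = (1/499) × 2.55 = 51/9980.
Target odds = 0.99/0.01 = 99.
Need 2.25ⁿ ≥ 99 ÷ (51/9980) = 329340/17.
2.25¹² ≈16834.1 falls short of 329340/17 but 2.25¹³ ≈37876.8 reaches it, so n = 13.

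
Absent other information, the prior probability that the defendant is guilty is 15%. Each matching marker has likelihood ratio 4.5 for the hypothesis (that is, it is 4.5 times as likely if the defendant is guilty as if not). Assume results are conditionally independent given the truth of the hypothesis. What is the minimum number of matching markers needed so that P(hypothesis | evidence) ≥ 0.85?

Prior odds: 0.15 ÷ 0.85 = 3/17.
Likelihood ratio per matching marker = 4.5.
Target posterior odds = 0.85/0.15 = 17/3.
Need (3/17) × 4.5ⁿ ≥ 17/3, i.e. 4.5ⁿ ≥ 289/9.
4.5² = 20.25 falls short of 289/9 but 4.5³ = 91.125 reaches it, so n = 3.

3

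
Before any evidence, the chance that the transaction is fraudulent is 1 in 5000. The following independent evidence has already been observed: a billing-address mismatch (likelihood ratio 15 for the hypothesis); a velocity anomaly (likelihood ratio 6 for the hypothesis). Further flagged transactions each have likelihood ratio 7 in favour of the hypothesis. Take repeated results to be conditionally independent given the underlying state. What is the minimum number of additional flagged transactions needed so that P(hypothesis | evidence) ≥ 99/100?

5

Prior odds = 0.0002/0.9998 = 1/4999.
Combined Bayes factor of the evidence already in hand = 15 × 6 = 90.
Odds after that evidence = (1/4999) × 90 = 90/4999.
Target odds = 0.99/0.01 = 99.
Need 7ⁿ ≥ 99 ÷ (90/4999) = 5498.9.
7⁴ = 2401 falls short of 5498.9 but 7⁵ = 16807 reaches it, so n = 5.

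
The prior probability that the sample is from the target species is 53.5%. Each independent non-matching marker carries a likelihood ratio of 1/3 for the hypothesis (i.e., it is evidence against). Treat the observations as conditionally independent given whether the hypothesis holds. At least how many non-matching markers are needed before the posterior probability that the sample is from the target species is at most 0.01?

5

Prior odds = 0.535/0.465 = 107/93.
Likelihood ratio per non-matching marker = 1/3.
Target posterior odds = 0.01/0.99 = 1/99.
Require (1/3)ⁿ ≤ 1/99 ÷ (107/93) = 31/3531.
(1/3)⁴ = 1/81 is still above 31/3531 but (1/3)⁵ = 1/243 is at or below it, so n = 5.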